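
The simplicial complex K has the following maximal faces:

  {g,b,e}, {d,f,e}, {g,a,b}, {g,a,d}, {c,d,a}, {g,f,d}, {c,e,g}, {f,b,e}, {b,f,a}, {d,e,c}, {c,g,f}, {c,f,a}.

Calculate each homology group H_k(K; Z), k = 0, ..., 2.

H_0 = Z,  H_1 = Z/2Z,  H_2 = 0.

Fix the vertex order a < b < c < d < e < f < g and write every simplex with vertices in increasing order. Then dim K = 2 and the simplices of K are:

  0-simplices (7): a, b, c, d, e, f, g
  1-simplices (18): ab, ac, ad, af, ag, be, bf, bg, cd, ce, cf, cg, de, df, dg, ef, eg, fg
  2-simplices (12): abf, abg, acd, acf, adg, bef, beg, cde, ceg, cfg, def, dfg

Hence C_0 ≅ Z^7, C_1 ≅ Z^18, C_2 ≅ Z^12.

∂_1: C_1 → C_0 maps an edge to its endpoints' difference, ∂[p,q] = q − p. For instance
  ∂bg = g − b.
As a 7×18 matrix over Z this has rank 6, with invariant factors (1,1,1,1,1,1).

∂_2: C_2 → C_1 acts by ∂[p,q,r] = [q,r] − [p,r] + [p,q]. For instance
  ∂abf = bf − af + ab,
  ∂abg = bg − ag + ab.
This gives a 18×12 integer matrix of rank 12; reducing to Smith normal form yields diagonal entries (1,1,1,1,1,1,1,1,1,1,1,2).

From H_k ≅ ker(∂_k) / im(∂_{k+1}) we obtain:

  H_0: rank C_0 − rank ∂_1 = 7 − 6 = 1, and the invariant factors of ∂_1 are all 1, so H_0 = Z.
  H_1: rank ker ∂_1 − rank ∂_2 = (18 − 6) − 12 = 0, and ∂_2 has invariant factor 2 > 1, so H_1 = Z/2Z.
  H_2: rank ker ∂_2 − rank ∂_3 = (12 − 12) − 0 = 0, and there is no ∂_3, so H_2 = 0.

As a check, the Euler characteristic is 7 − 18 + 12 = 1, which agrees with 1 − 0 + 0 = 1.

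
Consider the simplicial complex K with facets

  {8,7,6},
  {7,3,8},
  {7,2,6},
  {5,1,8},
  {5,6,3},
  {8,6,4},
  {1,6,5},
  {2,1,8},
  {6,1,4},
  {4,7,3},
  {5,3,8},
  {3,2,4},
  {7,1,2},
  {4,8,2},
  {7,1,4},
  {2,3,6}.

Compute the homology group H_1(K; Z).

H_1 = Z^2.

We work with the vertex ordering 1 < 2 < 3 < 4 < 5 < 6 < 7 < 8. The simplices of K, each written with vertices in increasing order, are:

  0-simplices (8): [1], [2], [3], [4], [5], [6], [7], [8]
  1-simplices (24): (24 of them)
  2-simplices (16): [1,2,7], [1,2,8], [1,4,6], [1,4,7], [1,5,6], [1,5,8], [2,3,4], [2,3,6], [2,4,8], [2,6,7], [3,4,7], [3,5,6], [3,5,8], [3,7,8], [4,6,8], [6,7,8]

so the chain groups are C_0 ≅ Z^8, C_1 ≅ Z^24, C_2 ≅ Z^16.

The boundary map ∂_1: C_1 → C_0 is given by ∂[p,q] = [q] − [p].
The resulting 8×24 matrix has rank 7, and its Smith normal form has invariant factors (1,1,1,1,1,1,1).

∂_2: C_2 → C_1 maps a triangle to the signed sum of its edges. For instance
  ∂[2,3,6] = [3,6] − [2,6] + [2,3],
  ∂[3,7,8] = [7,8] − [3,8] + [3,7].
As a 24×16 matrix over Z this has rank 15, with invariant factors (1,1,1,1,1,1,1,1,1,1,1,1,1,1,1).

Now H_k = ker ∂_k / im ∂_{k+1}, so:

  H_1: rank ker ∂_1 − rank ∂_2 = (24 − 7) − 15 = 2, and the invariant factors of ∂_2 are all 1, so H_1 ≅ Z^2.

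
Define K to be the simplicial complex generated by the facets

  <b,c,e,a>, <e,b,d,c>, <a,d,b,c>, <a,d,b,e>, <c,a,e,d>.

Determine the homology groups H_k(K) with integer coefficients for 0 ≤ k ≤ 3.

H_0 ≅ Z,  H_1 = 0,  H_2 = 0,  H_3 ≅ Z.

Order the vertices as a < b < c < d < e. Listing each simplex with vertices in this order, K has dimension 3 with simplices:

  0-simplices (5): a, b, c, d, e
  1-simplices (10): ab, ac, ad, ae, bc, bd, be, cd, ce, de
  2-simplices (10): abc, abd, abe, acd, ace, ade, bcd, bce, bde, cde
  3-simplices (5): abcd, abce, abde, acde, bcde

giving chain groups C_0 ≅ Z^5, C_1 ≅ Z^10, C_2 ≅ Z^10, C_3 ≅ Z^5.

The boundary map ∂_1: C_1 → C_0 maps an edge to its endpoints' difference, ∂[p,q] = q − p. For instance
  ∂cd = d − c.
The 5×10 boundary matrix has rank 4 and Smith normal form diag(1,1,1,1).

The boundary map ∂_2: C_2 → C_1 sends each 2-simplex [p,q,r] to [q,r] − [p,r] + [p,q]. For instance
  ∂ade = de − ae + ad,
  ∂abc = bc − ac + ab.
This gives a 10×10 integer matrix of rank 6; reducing to Smith normal form yields diagonal entries (1,1,1,1,1,1).

The boundary map ∂_3: C_3 → C_2 sends each 3-simplex σ to the alternating sum Σ_i (−1)^i (σ with its i-th vertex removed). For instance
  ∂abde = bde − ade + abe − abd,
  ∂abce = bce − ace + abe − abc.
The 10×5 boundary matrix has rank 4 and Smith normal form diag(1,1,1,1).

Now H_k = ker ∂_k / im ∂_{k+1}, so:

  H_0: rank C_0 − rank ∂_1 = 5 − 4 = 1, and the invariant factors of ∂_1 are all 1, so H_0 = Z.
  H_1: rank ker ∂_1 − rank ∂_2 = (10 − 4) − 6 = 0, and the invariant factors of ∂_2 are all 1, so H_1 = 0.
  H_2: rank ker ∂_2 − rank ∂_3 = (10 − 6) − 4 = 0, and the invariant factors of ∂_3 are all 1, so H_2 = 0.
  H_3: rank ker ∂_3 − rank ∂_4 = (5 − 4) − 0 = 1, and there is no ∂_4, so H_3 = Z.

As a check, the Euler characteristic is 5 − 10 + 10 − 5 = 0, which agrees with 1 − 0 + 0 − 1 = 0.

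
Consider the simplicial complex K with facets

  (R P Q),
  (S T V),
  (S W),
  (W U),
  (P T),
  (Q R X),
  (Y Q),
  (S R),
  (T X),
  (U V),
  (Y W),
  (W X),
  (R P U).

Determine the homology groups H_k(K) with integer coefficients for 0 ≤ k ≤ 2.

H_0 = Z,  H_1 = Z^6,  H_2 = 0.

Take the total order P < Q < R < S < T < U < V < W < X < Y on the vertex set. Then K (dimension 2) consists of the simplices:

  0-simplices (10): P, Q, R, S, T, U, V, W, X, Y
  1-simplices (19): PQ, PR, PT, PU, QR, QX, QY, RS, RU, RX, ST, SV, SW, TV, TX, UV, UW, WX, WY
  2-simplices (4): PQR, PRU, QRX, STV

giving chain groups C_0 ≅ Z^10, C_1 ≅ Z^19, C_2 ≅ Z^4.

Boundary ∂_1: C_1 → C_0 is given by ∂[p,q] = [q] − [p]. For instance
  ∂QX = X − Q.
The 10×19 boundary matrix has rank 9 and Smith normal form diag(1,1,1,1,1,1,1,1,1).

∂_2: C_2 → C_1 acts by ∂[p,q,r] = [q,r] − [p,r] + [p,q]. For instance
  ∂PRU = RU − PU + PR,
  ∂PQR = QR − PR + PQ.
This gives a 19×4 integer matrix of rank 4; reducing to Smith normal form yields diagonal entries (1,1,1,1).

Reading off H_k = ker ∂_k / im ∂_{k+1}:

  H_0: rank C_0 − rank ∂_1 = 10 − 9 = 1, and the invariant factors of ∂_1 are all 1, so H_0 = Z.
  H_1: rank ker ∂_1 − rank ∂_2 = (19 − 9) − 4 = 6, and the invariant factors of ∂_2 are all 1, so H_1 = Z^6.
  H_2: rank ker ∂_2 − rank ∂_3 = (4 − 4) − 0 = 0, and there is no ∂_3, so H_2 = 0.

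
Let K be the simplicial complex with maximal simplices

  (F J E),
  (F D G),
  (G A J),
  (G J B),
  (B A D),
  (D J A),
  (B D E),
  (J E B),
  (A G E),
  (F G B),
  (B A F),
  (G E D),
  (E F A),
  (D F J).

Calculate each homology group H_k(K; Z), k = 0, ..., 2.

We work with the vertex ordering A < B < D < E < F < G < J. The simplices of K, each written with vertices in increasing order, are:

  0-simplices (7): A, B, D, E, F, G, J
  1-simplices (21): AB, AD, AE, AF, AG, AJ, BD, BE, BF, BG, BJ, DE, DF, DG, DJ, EF, EG, EJ, FG, FJ, GJ
  2-simplices (14): ABD, ABF, ADJ, AEF, AEG, AGJ, BDE, BEJ, BFG, BGJ, DEG, DFG, DFJ, EFJ

Hence C_0 ≅ Z^7, C_1 ≅ Z^21, C_2 ≅ Z^14.

Boundary ∂_1: C_1 → C_0 is given by ∂[p,q] = [q] − [p]. For instance
  ∂BD = D − B.
The 7×21 boundary matrix has rank 6 and Smith normal form diag(1,1,1,1,1,1).

The boundary map ∂_2: C_2 → C_1 maps a triangle to the signed sum of its edges. For instance
  ∂BGJ = GJ − BJ + BG,
  ∂AGJ = GJ − AJ + AG.
The resulting 21×14 matrix has rank 13, and its Smith normal form has invariant factors (1,1,1,1,1,1,1,1,1,1,1,1,1).

Now H_k = ker ∂_k / im ∂_{k+1}, so:

  H_0: rank C_0 − rank ∂_1 = 7 − 6 = 1, and the invariant factors of ∂_1 are all 1, so H_0 ≅ Z.
  H_1: rank ker ∂_1 − rank ∂_2 = (21 − 6) − 13 = 2, and the invariant factors of ∂_2 are all 1, so H_1 ≅ Z^2.
  H_2: rank ker ∂_2 − rank ∂_3 = (14 − 13) − 0 = 1, and there is no ∂_3, so H_2 ≅ Z.

(K is a triangulation of the torus T^2.)

H_0 = Z,  H_1 = Z^2,  H_2 = Z.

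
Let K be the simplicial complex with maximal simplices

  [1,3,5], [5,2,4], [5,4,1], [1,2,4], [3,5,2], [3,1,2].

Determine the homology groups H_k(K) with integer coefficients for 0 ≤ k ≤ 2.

We work with the vertex ordering 1 < 2 < 3 < 4 < 5. The simplices of K, each written with vertices in increasing order, are:

  0-simplices (5): [1], [2], [3], [4], [5]
  1-simplices (9): [1,2], [1,3], [1,4], [1,5], [2,3], [2,4], [2,5], [3,5], [4,5]
  2-simplices (6): [1,2,3], [1,2,4], [1,3,5], [1,4,5], [2,3,5], [2,4,5]

giving chain groups C_0 ≅ Z^5, C_1 ≅ Z^9, C_2 ≅ Z^6.

The boundary map ∂_1: C_1 → C_0 maps an edge to its endpoints' difference, ∂[p,q] = q − p.
The 5×9 boundary matrix has rank 4 and Smith normal form diag(1,1,1,1).

Boundary ∂_2: C_2 → C_1 acts by ∂[p,q,r] = [q,r] − [p,r] + [p,q]. For instance
  ∂[2,4,5] = [4,5] − [2,5] + [2,4],
  ∂[1,4,5] = [4,5] − [1,5] + [1,4].
The 9×6 boundary matrix has rank 5 and Smith normal form diag(1,1,1,1,1).

From H_k ≅ ker(∂_k) / im(∂_{k+1}) we obtain:

  H_0: rank C_0 − rank ∂_1 = 5 − 4 = 1, and the invariant factors of ∂_1 are all 1, so H_0 = Z.
  H_1: rank ker ∂_1 − rank ∂_2 = (9 − 4) − 5 = 0, and the invariant factors of ∂_2 are all 1, so H_1 = 0.
  H_2: rank ker ∂_2 − rank ∂_3 = (6 − 5) − 0 = 1, and there is no ∂_3, so H_2 = Z.

As a check, the Euler characteristic is 5 − 9 + 6 = 2, which agrees with 1 − 0 + 1 = 2.

H_0 ≅ Z,  H_1 = 0,  H_2 ≅ Z.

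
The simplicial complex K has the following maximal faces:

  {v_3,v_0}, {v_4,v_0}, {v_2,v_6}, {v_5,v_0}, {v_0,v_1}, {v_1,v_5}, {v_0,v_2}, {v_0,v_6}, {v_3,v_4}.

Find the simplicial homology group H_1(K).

Take the total order v_0 < v_1 < v_2 < v_3 < v_4 < v_5 < v_6 on the vertex set. Then K (dimension 1) consists of the simplices:

  0-simplices (7): [v_0], [v_1], [v_2], [v_3], [v_4], [v_5], [v_6]
  1-simplices (9): [v_0,v_1], [v_0,v_2], [v_0,v_3], [v_0,v_4], [v_0,v_5], [v_0,v_6], [v_1,v_5], [v_2,v_6], [v_3,v_4]

Hence C_0 ≅ Z^7, C_1 ≅ Z^9.

∂_1: C_1 → C_0 sends each edge [p,q] (with p < q) to q − p.
This gives a 7×9 integer matrix of rank 6; reducing to Smith normal form yields diagonal entries (1,1,1,1,1,1).

Computing H_k = (kernel of ∂_k) / (image of ∂_{k+1}):

  H_1: rank ker ∂_1 − rank ∂_2 = (9 − 6) − 0 = 3, and there is no ∂_2, so H_1 ≅ Z^3.

(K is a triangulation of a wedge of 3 circles.)

H_1 = Z^3.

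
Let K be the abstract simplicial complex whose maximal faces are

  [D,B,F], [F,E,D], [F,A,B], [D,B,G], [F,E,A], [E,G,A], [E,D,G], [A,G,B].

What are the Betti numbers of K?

b_0 = 1, b_1 = 0, b_2 = 1.

Fix the vertex order A < B < D < E < F < G and write every simplex with vertices in increasing order. Then dim K = 2 and the simplices of K are:

  0-simplices (6): A, B, D, E, F, G
  1-simplices (12): AB, AE, AF, AG, BD, BF, BG, DE, DF, DG, EF, EG
  2-simplices (8): ABF, ABG, AEF, AEG, BDF, BDG, DEF, DEG

giving chain groups C_0 ≅ Z^6, C_1 ≅ Z^12, C_2 ≅ Z^8.

The boundary map ∂_1: C_1 → C_0 maps an edge to its endpoints' difference, ∂[p,q] = q − p.
As a 6×12 matrix over Z this has rank 5, with invariant factors (1,1,1,1,1).

The boundary map ∂_2: C_2 → C_1 maps a triangle to the signed sum of its edges. For instance
  ∂DEF = EF − DF + DE,
  ∂ABG = BG − AG + AB.
This gives a 12×8 integer matrix of rank 7; reducing to Smith normal form yields diagonal entries (1,1,1,1,1,1,1).

Now H_k = ker ∂_k / im ∂_{k+1}, so:

  H_0: rank C_0 − rank ∂_1 = 6 − 5 = 1, and the invariant factors of ∂_1 are all 1, so H_0 = Z.
  H_1: rank ker ∂_1 − rank ∂_2 = (12 − 5) − 7 = 0, and the invariant factors of ∂_2 are all 1, so H_1 = 0.
  H_2: rank ker ∂_2 − rank ∂_3 = (8 − 7) − 0 = 1, and there is no ∂_3, so H_2 = Z.

Hence the Betti numbers are b_0 = 1, b_1 = 0, b_2 = 1.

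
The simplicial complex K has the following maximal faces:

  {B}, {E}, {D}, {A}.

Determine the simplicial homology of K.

H_0 ≅ Z^4.

K has 4 vertices.
rank ∂_0 = 0, rank ∂_1 = 0 ⇒ b_0 = 4 − 0 − 0 = 4. So H_0 = Z^4.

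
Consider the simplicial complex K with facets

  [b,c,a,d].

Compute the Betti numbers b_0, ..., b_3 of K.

Take the total order a < b < c < d on the vertex set. Then K (dimension 3) consists of the simplices:

  0-simplices (4): a, b, c, d
  1-simplices (6): ab, ac, ad, bc, bd, cd
  2-simplices (4): abc, abd, acd, bcd
  3-simplices (1): abcd

giving chain groups C_0 ≅ Z^4, C_1 ≅ Z^6, C_2 ≅ Z^4, C_3 ≅ Z^1.

∂_1: C_1 → C_0 sends each edge [p,q] (with p < q) to q − p.
The 4×6 boundary matrix has rank 3 and Smith normal form diag(1,1,1).

∂_2: C_2 → C_1 acts by ∂[p,q,r] = [q,r] − [p,r] + [p,q]. For instance
  ∂bcd = cd − bd + bc,
  ∂acd = cd − ad + ac.
The resulting 6×4 matrix has rank 3, and its Smith normal form has invariant factors (1,1,1).

The boundary map ∂_3: C_3 → C_2 sends each 3-simplex σ to the alternating sum Σ_i (−1)^i (σ with its i-th vertex removed). For instance
  ∂abcd = bcd − acd + abd − abc.
This gives a 4×1 integer matrix of rank 1; reducing to Smith normal form yields diagonal entries (1).

From H_k ≅ ker(∂_k) / im(∂_{k+1}) we obtain:

  H_0: rank C_0 − rank ∂_1 = 4 − 3 = 1, and the invariant factors of ∂_1 are all 1, so H_0 ≅ Z.
  H_1: rank ker ∂_1 − rank ∂_2 = (6 − 3) − 3 = 0, and the invariant factors of ∂_2 are all 1, so H_1 ≅ 0.
  H_2: rank ker ∂_2 − rank ∂_3 = (4 − 3) − 1 = 0, and the invariant factors of ∂_3 are all 1, so H_2 ≅ 0.
  H_3: rank ker ∂_3 − rank ∂_4 = (1 − 1) − 0 = 0, and there is no ∂_4, so H_3 ≅ 0.

As a check, the Euler characteristic is 4 − 6 + 4 − 1 = 1, which agrees with 1 − 0 + 0 − 0 = 1.

Hence the Betti numbers are b_0 = 1, b_1 = 0, b_2 = 0, b_3 = 0.

b_0 = 1, b_1 = 0, b_2 = 0, b_3 = 0.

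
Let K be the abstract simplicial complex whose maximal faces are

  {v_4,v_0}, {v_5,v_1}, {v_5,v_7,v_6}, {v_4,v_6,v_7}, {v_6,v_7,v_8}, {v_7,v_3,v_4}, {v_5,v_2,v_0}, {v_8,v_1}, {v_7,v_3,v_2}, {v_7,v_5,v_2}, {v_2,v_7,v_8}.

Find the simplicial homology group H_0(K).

H_0 = Z.

Take the total order v_0 < v_1 < v_2 < v_3 < v_4 < v_5 < v_6 < v_7 < v_8 on the vertex set. Then K (dimension 2) consists of the simplices:

  0-simplices (9): [v_0], [v_1], [v_2], [v_3], [v_4], [v_5], [v_6], [v_7], [v_8]
  1-simplices (18): (18 of them)
  2-simplices (8): [v_0,v_2,v_5], [v_2,v_3,v_7], [v_2,v_5,v_7], [v_2,v_7,v_8], [v_3,v_4,v_7], [v_4,v_6,v_7], [v_5,v_6,v_7], [v_6,v_7,v_8]

Hence C_0 ≅ Z^9, C_1 ≅ Z^18, C_2 ≅ Z^8.

∂_1: C_1 → C_0 maps an edge to its endpoints' difference, ∂[p,q] = q − p. For instance
  ∂[v_2,v_8] = [v_8] − [v_2].
The resulting 9×18 matrix has rank 8, and its Smith normal form has invariant factors (1,1,1,1,1,1,1,1).

The boundary map ∂_2: C_2 → C_1 acts by ∂[p,q,r] = [q,r] − [p,r] + [p,q]. For instance
  ∂[v_6,v_7,v_8] = [v_7,v_8] − [v_6,v_8] + [v_6,v_7],
  ∂[v_3,v_4,v_7] = [v_4,v_7] − [v_3,v_7] + [v_3,v_4].
The resulting 18×8 matrix has rank 8, and its Smith normal form has invariant factors (1,1,1,1,1,1,1,1).

Computing H_k = (kernel of ∂_k) / (image of ∂_{k+1}):

  H_0: rank C_0 − rank ∂_1 = 9 − 8 = 1, and the invariant factors of ∂_1 are all 1, so H_0 ≅ Z.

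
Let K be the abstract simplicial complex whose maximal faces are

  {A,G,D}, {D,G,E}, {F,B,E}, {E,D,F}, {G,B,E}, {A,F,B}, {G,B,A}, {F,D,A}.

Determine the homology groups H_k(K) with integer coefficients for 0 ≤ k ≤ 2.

H_0 = Z,  H_1 = 0,  H_2 = Z.

We work with the vertex ordering A < B < D < E < F < G. The simplices of K, each written with vertices in increasing order, are:

  0-simplices (6): A, B, D, E, F, G
  1-simplices (12): AB, AD, AF, AG, BE, BF, BG, DE, DF, DG, EF, EG
  2-simplices (8): ABF, ABG, ADF, ADG, BEF, BEG, DEF, DEG

giving chain groups C_0 ≅ Z^6, C_1 ≅ Z^12, C_2 ≅ Z^8.

The boundary map ∂_1: C_1 → C_0 sends each edge [p,q] (with p < q) to q − p. For instance
  ∂BG = G − B.
This gives a 6×12 integer matrix of rank 5; reducing to Smith normal form yields diagonal entries (1,1,1,1,1).

The boundary map ∂_2: C_2 → C_1 acts by ∂[p,q,r] = [q,r] − [p,r] + [p,q]. For instance
  ∂ADG = DG − AG + AD,
  ∂DEG = EG − DG + DE.
As a 12×8 matrix over Z this has rank 7, with invariant factors (1,1,1,1,1,1,1).

From H_k ≅ ker(∂_k) / im(∂_{k+1}) we obtain:

  H_0: rank C_0 − rank ∂_1 = 6 − 5 = 1, and the invariant factors of ∂_1 are all 1, so H_0 = Z.
  H_1: rank ker ∂_1 − rank ∂_2 = (12 − 5) − 7 = 0, and the invariant factors of ∂_2 are all 1, so H_1 = 0.
  H_2: rank ker ∂_2 − rank ∂_3 = (8 − 7) − 0 = 1, and there is no ∂_3, so H_2 = Z.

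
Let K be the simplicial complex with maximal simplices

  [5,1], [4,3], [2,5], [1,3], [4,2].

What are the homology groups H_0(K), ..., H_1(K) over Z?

H_0 ≅ Z,  H_1 ≅ Z.

Order the vertices as 1 < 2 < 3 < 4 < 5. Listing each simplex with vertices in this order, K has dimension 1 with simplices:

  0-simplices (5): [1], [2], [3], [4], [5]
  1-simplices (5): [1,3], [1,5], [2,4], [2,5], [3,4]

so the chain groups are C_0 ≅ Z^5, C_1 ≅ Z^5.

The boundary map ∂_1: C_1 → C_0 is given by ∂[p,q] = [q] − [p]. For instance
  ∂[1,5] = [5] − [1].
This gives a 5×5 integer matrix of rank 4; reducing to Smith normal form yields diagonal entries (1,1,1,1).

Now H_k = ker ∂_k / im ∂_{k+1}, so:

  H_0: rank C_0 − rank ∂_1 = 5 − 4 = 1, and the invariant factors of ∂_1 are all 1, so H_0 = Z.
  H_1: rank ker ∂_1 − rank ∂_2 = (5 − 4) − 0 = 1, and there is no ∂_2, so H_1 = Z.

(K is a triangulation of the circle S^1.)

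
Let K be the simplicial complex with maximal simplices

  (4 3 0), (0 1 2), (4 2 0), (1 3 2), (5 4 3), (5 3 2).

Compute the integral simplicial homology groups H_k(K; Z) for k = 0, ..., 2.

H_0 = Z,  H_1 = Z,  H_2 = 0.

Order the vertices as 0 < 1 < 2 < 3 < 4 < 5. Listing each simplex with vertices in this order, K has dimension 2 with simplices:

  0-simplices (6): [0], [1], [2], [3], [4], [5]
  1-simplices (12): [0,1], [0,2], [0,3], [0,4], [1,2], [1,3], [2,3], [2,4], [2,5], [3,4], [3,5], [4,5]
  2-simplices (6): [0,1,2], [0,2,4], [0,3,4], [1,2,3], [2,3,5], [3,4,5]

giving chain groups C_0 ≅ Z^6, C_1 ≅ Z^12, C_2 ≅ Z^6.

Boundary ∂_1: C_1 → C_0 sends each edge [p,q] (with p < q) to q − p. For instance
  ∂[1,3] = [3] − [1].
The 6×12 boundary matrix has rank 5 and Smith normal form diag(1,1,1,1,1).

The boundary map ∂_2: C_2 → C_1 maps a triangle to the signed sum of its edges. For instance
  ∂[3,4,5] = [4,5] − [3,5] + [3,4],
  ∂[0,2,4] = [2,4] − [0,4] + [0,2].
This gives a 12×6 integer matrix of rank 6; reducing to Smith normal form yields diagonal entries (1,1,1,1,1,1).

From H_k ≅ ker(∂_k) / im(∂_{k+1}) we obtain:

  H_0: rank C_0 − rank ∂_1 = 6 − 5 = 1, and the invariant factors of ∂_1 are all 1, so H_0 ≅ Z.
  H_1: rank ker ∂_1 − rank ∂_2 = (12 − 5) − 6 = 1, and the invariant factors of ∂_2 are all 1, so H_1 ≅ Z.
  H_2: rank ker ∂_2 − rank ∂_3 = (6 − 6) − 0 = 0, and there is no ∂_3, so H_2 ≅ 0.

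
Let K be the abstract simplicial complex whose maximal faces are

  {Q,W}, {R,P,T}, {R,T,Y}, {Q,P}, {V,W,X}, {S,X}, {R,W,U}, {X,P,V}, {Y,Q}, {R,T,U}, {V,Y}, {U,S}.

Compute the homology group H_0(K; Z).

Take the total order P < Q < R < S < T < U < V < W < X < Y on the vertex set. Then K (dimension 2) consists of the simplices:

  0-simplices (10): P, Q, R, S, T, U, V, W, X, Y
  1-simplices (20): PQ, PR, PT, PV, PX, QW, QY, RT, RU, RW, RY, SU, SX, TU, TY, UW, VW, VX, VY, WX
  2-simplices (6): PRT, PVX, RTU, RTY, RUW, VWX

Hence C_0 ≅ Z^10, C_1 ≅ Z^20, C_2 ≅ Z^6.

Boundary ∂_1: C_1 → C_0 sends each edge [p,q] (with p < q) to q − p. For instance
  ∂QW = W − Q.
The resulting 10×20 matrix has rank 9, and its Smith normal form has invariant factors (1,1,1,1,1,1,1,1,1).

Boundary ∂_2: C_2 → C_1 acts by ∂[p,q,r] = [q,r] − [p,r] + [p,q]. For instance
  ∂VWX = WX − VX + VW,
  ∂RTU = TU − RU + RT.
The resulting 20×6 matrix has rank 6, and its Smith normal form has invariant factors (1,1,1,1,1,1).

From H_k ≅ ker(∂_k) / im(∂_{k+1}) we obtain:

  H_0: rank C_0 − rank ∂_1 = 10 − 9 = 1, and the invariant factors of ∂_1 are all 1, so H_0 = Z.

H_0 ≅ Z.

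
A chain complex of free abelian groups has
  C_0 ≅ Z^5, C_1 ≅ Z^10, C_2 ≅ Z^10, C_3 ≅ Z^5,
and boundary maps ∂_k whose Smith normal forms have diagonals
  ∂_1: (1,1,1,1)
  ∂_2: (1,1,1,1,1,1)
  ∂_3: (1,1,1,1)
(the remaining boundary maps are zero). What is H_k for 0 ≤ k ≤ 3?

H_0 = Z,  H_1 = 0,  H_2 = 0,  H_3 = Z.

H_0: b_0 = 5 − 0 − 4 = 1; torsion from ∂_1 factors > 1: none. So H_0 = Z.
H_1: b_1 = 10 − 4 − 6 = 0; torsion from ∂_2 factors > 1: none. So H_1 = 0.
H_2: b_2 = 10 − 6 − 4 = 0; torsion from ∂_3 factors > 1: none. So H_2 = 0.
H_3: b_3 = 5 − 4 − 0 = 1; torsion from ∂_4 factors > 1: none. So H_3 = Z.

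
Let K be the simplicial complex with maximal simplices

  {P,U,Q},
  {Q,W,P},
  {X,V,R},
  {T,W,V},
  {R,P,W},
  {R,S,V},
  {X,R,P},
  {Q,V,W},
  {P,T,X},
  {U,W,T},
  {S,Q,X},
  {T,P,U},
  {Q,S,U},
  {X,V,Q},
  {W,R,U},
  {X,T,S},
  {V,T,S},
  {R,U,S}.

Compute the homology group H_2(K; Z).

H_2 ≅ 0.

We work with the vertex ordering P < Q < R < S < T < U < V < W < X. The simplices of K, each written with vertices in increasing order, are:

  0-simplices (9): P, Q, R, S, T, U, V, W, X
  1-simplices (27): PQ, PR, PT, PU, PW, PX, QS, QU, QV, QW, QX, RS, RU, RV, RW, RX, ST, SU, SV, SX, TU, TV, TW, TX, UW, VW, VX
  2-simplices (18): PQU, PQW, PRW, PRX, PTU, PTX, QSU, QSX, QVW, QVX, RSU, RSV, RUW, RVX, STV, STX, TUW, TVW

Hence C_0 ≅ Z^9, C_1 ≅ Z^27, C_2 ≅ Z^18.

The boundary map ∂_1: C_1 → C_0 is given by ∂[p,q] = [q] − [p].
As a 9×27 matrix over Z this has rank 8, with invariant factors (1,1,1,1,1,1,1,1).

∂_2: C_2 → C_1 acts by ∂[p,q,r] = [q,r] − [p,r] + [p,q]. For instance
  ∂RSU = SU − RU + RS,
  ∂PQU = QU − PU + PQ.
The resulting 27×18 matrix has rank 18, and its Smith normal form has invariant factors (1,1,1,1,1,1,1,1,1,1,1,1,1,1,1,1,1,2).

Computing H_k = (kernel of ∂_k) / (image of ∂_{k+1}):

  H_2: rank ker ∂_2 − rank ∂_3 = (18 − 18) − 0 = 0, and there is no ∂_3, so H_2 ≅ 0.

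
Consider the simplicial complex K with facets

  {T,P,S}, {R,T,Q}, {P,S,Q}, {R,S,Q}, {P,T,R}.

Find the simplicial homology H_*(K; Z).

H_0 = Z,  H_1 = Z,  H_2 = 0.

We work with the vertex ordering P < Q < R < S < T. The simplices of K, each written with vertices in increasing order, are:

  0-simplices (5): P, Q, R, S, T
  1-simplices (10): PQ, PR, PS, PT, QR, QS, QT, RS, RT, ST
  2-simplices (5): PQS, PRT, PST, QRS, QRT

Hence C_0 ≅ Z^5, C_1 ≅ Z^10, C_2 ≅ Z^5.

∂_1: C_1 → C_0 sends each edge [p,q] (with p < q) to q − p. For instance
  ∂PR = R − P.
As a 5×10 matrix over Z this has rank 4, with invariant factors (1,1,1,1).

Boundary ∂_2: C_2 → C_1 sends each 2-simplex [p,q,r] to [q,r] − [p,r] + [p,q]. For instance
  ∂QRS = RS − QS + QR,
  ∂PRT = RT − PT + PR.
The 10×5 boundary matrix has rank 5 and Smith normal form diag(1,1,1,1,1).

Computing H_k = (kernel of ∂_k) / (image of ∂_{k+1}):

  H_0: rank C_0 − rank ∂_1 = 5 − 4 = 1, and the invariant factors of ∂_1 are all 1, so H_0 = Z.
  H_1: rank ker ∂_1 − rank ∂_2 = (10 − 4) − 5 = 1, and the invariant factors of ∂_2 are all 1, so H_1 = Z.
  H_2: rank ker ∂_2 − rank ∂_3 = (5 − 5) − 0 = 0, and there is no ∂_3, so H_2 = 0.

(K is a triangulation of the Möbius band.)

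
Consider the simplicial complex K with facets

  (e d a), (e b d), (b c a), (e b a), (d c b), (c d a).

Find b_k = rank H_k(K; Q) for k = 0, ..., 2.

b_0 = 1, b_1 = 0, b_2 = 1.

K has 5 vertices, 9 edges, 6 triangles.
rank ∂_0 = 0, rank ∂_1 = 4 ⇒ b_0 = 5 − 0 − 4 = 1; all invariant factors of ∂_1 are 1 so no torsion. So H_0 ≅ Z.
rank ∂_1 = 4, rank ∂_2 = 5 ⇒ b_1 = 9 − 4 − 5 = 0; all invariant factors of ∂_2 are 1 so no torsion. So H_1 ≅ 0.
rank ∂_2 = 5, rank ∂_3 = 0 ⇒ b_2 = 6 − 5 − 0 = 1. So H_2 ≅ Z.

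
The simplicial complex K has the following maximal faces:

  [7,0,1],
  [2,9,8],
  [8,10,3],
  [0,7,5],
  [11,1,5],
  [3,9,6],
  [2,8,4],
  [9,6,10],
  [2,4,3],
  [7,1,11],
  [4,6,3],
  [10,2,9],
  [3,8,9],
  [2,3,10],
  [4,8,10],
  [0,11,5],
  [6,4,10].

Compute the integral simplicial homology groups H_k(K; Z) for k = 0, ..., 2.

H_0 = Z^2,  H_1 = Z ⊕ Z/2Z,  H_2 = 0.

We work with the vertex ordering 0 < 1 < 2 < 3 < 4 < 5 < 6 < 7 < 8 < 9 < 10 < 11. The simplices of K, each written with vertices in increasing order, are:

  0-simplices (12): [0], [1], [2], [3], [4], [5], [6], [7], [8], [9], [10], [11]
  1-simplices (28): (28 of them)
  2-simplices (17): [0,1,7], [0,5,7], [0,5,11], [1,5,11], [1,7,11], [2,3,4], [2,3,10], [2,4,8], [2,8,9], [2,9,10], [3,4,6], [3,6,9], [3,8,9], [3,8,10], [4,6,10], [4,8,10], [6,9,10]

Hence C_0 ≅ Z^12, C_1 ≅ Z^28, C_2 ≅ Z^17.

∂_1: C_1 → C_0 maps an edge to its endpoints' difference, ∂[p,q] = q − p. For instance
  ∂[6,9] = [9] − [6].
The resulting 12×28 matrix has rank 10, and its Smith normal form has invariant factors (1,1,1,1,1,1,1,1,1,1).

Boundary ∂_2: C_2 → C_1 maps a triangle to the signed sum of its edges. For instance
  ∂[2,8,9] = [8,9] − [2,9] + [2,8],
  ∂[4,8,10] = [8,10] − [4,10] + [4,8].
The 28×17 boundary matrix has rank 17 and Smith normal form diag(1,1,1,1,1,1,1,1,1,1,1,1,1,1,1,1,2).

From H_k ≅ ker(∂_k) / im(∂_{k+1}) we obtain:

  H_0: rank C_0 − rank ∂_1 = 12 − 10 = 2, and the invariant factors of ∂_1 are all 1, so H_0 = Z^2.
  H_1: rank ker ∂_1 − rank ∂_2 = (28 − 10) − 17 = 1, and ∂_2 has invariant factor 2 > 1, so H_1 = Z ⊕ Z/2Z.
  H_2: rank ker ∂_2 − rank ∂_3 = (17 − 17) − 0 = 0, and there is no ∂_3, so H_2 = 0.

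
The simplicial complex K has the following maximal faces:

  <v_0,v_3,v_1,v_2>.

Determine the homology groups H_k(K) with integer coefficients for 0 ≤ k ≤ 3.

H_0 = Z,  H_1 = 0,  H_2 = 0,  H_3 = 0.

We work with the vertex ordering v_0 < v_1 < v_2 < v_3. The simplices of K, each written with vertices in increasing order, are:

  0-simplices (4): [v_0], [v_1], [v_2], [v_3]
  1-simplices (6): [v_0,v_1], [v_0,v_2], [v_0,v_3], [v_1,v_2], [v_1,v_3], [v_2,v_3]
  2-simplices (4): [v_0,v_1,v_2], [v_0,v_1,v_3], [v_0,v_2,v_3], [v_1,v_2,v_3]
  3-simplices (1): [v_0,v_1,v_2,v_3]

so the chain groups are C_0 ≅ Z^4, C_1 ≅ Z^6, C_2 ≅ Z^4, C_3 ≅ Z^1.

∂_1: C_1 → C_0 sends each edge [p,q] (with p < q) to q − p. For instance
  ∂[v_2,v_3] = [v_3] − [v_2].
This gives a 4×6 integer matrix of rank 3; reducing to Smith normal form yields diagonal entries (1,1,1).

∂_2: C_2 → C_1 sends each 2-simplex [p,q,r] to [q,r] − [p,r] + [p,q]. For instance
  ∂[v_1,v_2,v_3] = [v_2,v_3] − [v_1,v_3] + [v_1,v_2],
  ∂[v_0,v_1,v_2] = [v_1,v_2] − [v_0,v_2] + [v_0,v_1].
The 6×4 boundary matrix has rank 3 and Smith normal form diag(1,1,1).

The boundary map ∂_3: C_3 → C_2 sends each 3-simplex σ to the alternating sum Σ_i (−1)^i (σ with its i-th vertex removed). For instance
  ∂[v_0,v_1,v_2,v_3] = [v_1,v_2,v_3] − [v_0,v_2,v_3] + [v_0,v_1,v_3] − [v_0,v_1,v_2].
This gives a 4×1 integer matrix of rank 1; reducing to Smith normal form yields diagonal entries (1).

Computing H_k = (kernel of ∂_k) / (image of ∂_{k+1}):

  H_0: rank C_0 − rank ∂_1 = 4 − 3 = 1, and the invariant factors of ∂_1 are all 1, so H_0 = Z.
  H_1: rank ker ∂_1 − rank ∂_2 = (6 − 3) − 3 = 0, and the invariant factors of ∂_2 are all 1, so H_1 = 0.
  H_2: rank ker ∂_2 − rank ∂_3 = (4 − 3) − 1 = 0, and the invariant factors of ∂_3 are all 1, so H_2 = 0.
  H_3: rank ker ∂_3 − rank ∂_4 = (1 − 1) − 0 = 0, and there is no ∂_4, so H_3 = 0.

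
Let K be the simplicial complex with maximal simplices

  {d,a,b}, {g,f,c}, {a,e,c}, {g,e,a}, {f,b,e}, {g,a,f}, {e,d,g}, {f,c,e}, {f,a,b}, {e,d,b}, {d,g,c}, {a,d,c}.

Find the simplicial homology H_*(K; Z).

Order the vertices as a < b < c < d < e < f < g. Listing each simplex with vertices in this order, K has dimension 2 with simplices:

  0-simplices (7): a, b, c, d, e, f, g
  1-simplices (18): ab, ac, ad, ae, af, ag, bd, be, bf, cd, ce, cf, cg, de, dg, ef, eg, fg
  2-simplices (12): abd, abf, acd, ace, aeg, afg, bde, bef, cdg, cef, cfg, deg

Hence C_0 ≅ Z^7, C_1 ≅ Z^18, C_2 ≅ Z^12.

The boundary map ∂_1: C_1 → C_0 sends each edge [p,q] (with p < q) to q − p. For instance
  ∂bf = f − b.
The 7×18 boundary matrix has rank 6 and Smith normal form diag(1,1,1,1,1,1).

The boundary map ∂_2: C_2 → C_1 acts by ∂[p,q,r] = [q,r] − [p,r] + [p,q]. For instance
  ∂deg = eg − dg + de,
  ∂cef = ef − cf + ce.
As a 18×12 matrix over Z this has rank 12, with invariant factors (1,1,1,1,1,1,1,1,1,1,1,2).

Now H_k = ker ∂_k / im ∂_{k+1}, so:

  H_0: rank C_0 − rank ∂_1 = 7 − 6 = 1, and the invariant factors of ∂_1 are all 1, so H_0 ≅ Z.
  H_1: rank ker ∂_1 − rank ∂_2 = (18 − 6) − 12 = 0, and ∂_2 has invariant factor 2 > 1, so H_1 ≅ Z_2.
  H_2: rank ker ∂_2 − rank ∂_3 = (12 − 12) − 0 = 0, and there is no ∂_3, so H_2 ≅ 0.

(K is a triangulation of the real projective plane RP^2.)

H_0 ≅ Z,  H_1 ≅ Z_2,  H_2 = 0.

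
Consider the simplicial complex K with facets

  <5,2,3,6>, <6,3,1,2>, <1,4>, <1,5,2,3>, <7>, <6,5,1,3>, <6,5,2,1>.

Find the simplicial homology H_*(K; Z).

Take the total order 1 < 2 < 3 < 4 < 5 < 6 < 7 on the vertex set. Then K (dimension 3) consists of the simplices:

  0-simplices (7): [1], [2], [3], [4], [5], [6], [7]
  1-simplices (11): [1,2], [1,3], [1,4], [1,5], [1,6], [2,3], [2,5], [2,6], [3,5], [3,6], [5,6]
  2-simplices (10): [1,2,3], [1,2,5], [1,2,6], [1,3,5], [1,3,6], [1,5,6], [2,3,5], [2,3,6], [2,5,6], [3,5,6]
  3-simplices (5): [1,2,3,5], [1,2,3,6], [1,2,5,6], [1,3,5,6], [2,3,5,6]

giving chain groups C_0 ≅ Z^7, C_1 ≅ Z^11, C_2 ≅ Z^10, C_3 ≅ Z^5.

Boundary ∂_1: C_1 → C_0 is given by ∂[p,q] = [q] − [p].
The 7×11 boundary matrix has rank 5 and Smith normal form diag(1,1,1,1,1).

∂_2: C_2 → C_1 sends each 2-simplex [p,q,r] to [q,r] − [p,r] + [p,q]. For instance
  ∂[1,3,5] = [3,5] − [1,5] + [1,3],
  ∂[2,3,6] = [3,6] − [2,6] + [2,3].
As a 11×10 matrix over Z this has rank 6, with invariant factors (1,1,1,1,1,1).

∂_3: C_3 → C_2 sends each 3-simplex σ to the alternating sum Σ_i (−1)^i (σ with its i-th vertex removed). For instance
  ∂[1,2,3,6] = [2,3,6] − [1,3,6] + [1,2,6] − [1,2,3],
  ∂[2,3,5,6] = [3,5,6] − [2,5,6] + [2,3,6] − [2,3,5].
This gives a 10×5 integer matrix of rank 4; reducing to Smith normal form yields diagonal entries (1,1,1,1).

Now H_k = ker ∂_k / im ∂_{k+1}, so:

  H_0: rank C_0 − rank ∂_1 = 7 − 5 = 2, and the invariant factors of ∂_1 are all 1, so H_0 ≅ Z^2.
  H_1: rank ker ∂_1 − rank ∂_2 = (11 − 5) − 6 = 0, and the invariant factors of ∂_2 are all 1, so H_1 ≅ 0.
  H_2: rank ker ∂_2 − rank ∂_3 = (10 − 6) − 4 = 0, and the invariant factors of ∂_3 are all 1, so H_2 ≅ 0.
  H_3: rank ker ∂_3 − rank ∂_4 = (5 − 4) − 0 = 1, and there is no ∂_4, so H_3 ≅ Z.

H_0 = Z^2,  H_1 = 0,  H_2 = 0,  H_3 = Z.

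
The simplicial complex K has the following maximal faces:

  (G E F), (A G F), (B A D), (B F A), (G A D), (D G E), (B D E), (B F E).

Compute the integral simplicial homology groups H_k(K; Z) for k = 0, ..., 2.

Take the total order A < B < D < E < F < G on the vertex set. Then K (dimension 2) consists of the simplices:

  0-simplices (6): A, B, D, E, F, G
  1-simplices (12): AB, AD, AF, AG, BD, BE, BF, DE, DG, EF, EG, FG
  2-simplices (8): ABD, ABF, ADG, AFG, BDE, BEF, DEG, EFG

Hence C_0 ≅ Z^6, C_1 ≅ Z^12, C_2 ≅ Z^8.

The boundary map ∂_1: C_1 → C_0 sends each edge [p,q] (with p < q) to q − p.
The 6×12 boundary matrix has rank 5 and Smith normal form diag(1,1,1,1,1).

The boundary map ∂_2: C_2 → C_1 acts by ∂[p,q,r] = [q,r] − [p,r] + [p,q]. For instance
  ∂ADG = DG − AG + AD,
  ∂BDE = DE − BE + BD.
The 12×8 boundary matrix has rank 7 and Smith normal form diag(1,1,1,1,1,1,1).

Now H_k = ker ∂_k / im ∂_{k+1}, so:

  H_0: rank C_0 − rank ∂_1 = 6 − 5 = 1, and the invariant factors of ∂_1 are all 1, so H_0 ≅ Z.
  H_1: rank ker ∂_1 − rank ∂_2 = (12 − 5) − 7 = 0, and the invariant factors of ∂_2 are all 1, so H_1 ≅ 0.
  H_2: rank ker ∂_2 − rank ∂_3 = (8 − 7) − 0 = 1, and there is no ∂_3, so H_2 ≅ Z.

As a check, the Euler characteristic is 6 − 12 + 8 = 2, which agrees with 1 − 0 + 1 = 2.

H_0 ≅ Z,  H_1 = 0,  H_2 ≅ Z.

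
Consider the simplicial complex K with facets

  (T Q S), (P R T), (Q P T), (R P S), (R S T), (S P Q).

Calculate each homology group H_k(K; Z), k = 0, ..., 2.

Fix the vertex order P < Q < R < S < T and write every simplex with vertices in increasing order. Then dim K = 2 and the simplices of K are:

  0-simplices (5): P, Q, R, S, T
  1-simplices (9): PQ, PR, PS, PT, QS, QT, RS, RT, ST
  2-simplices (6): PQS, PQT, PRS, PRT, QST, RST

giving chain groups C_0 ≅ Z^5, C_1 ≅ Z^9, C_2 ≅ Z^6.

The boundary map ∂_1: C_1 → C_0 sends each edge [p,q] (with p < q) to q − p. For instance
  ∂PS = S − P.
This gives a 5×9 integer matrix of rank 4; reducing to Smith normal form yields diagonal entries (1,1,1,1).

Boundary ∂_2: C_2 → C_1 sends each 2-simplex [p,q,r] to [q,r] − [p,r] + [p,q]. For instance
  ∂QST = ST − QT + QS,
  ∂RST = ST − RT + RS.
This gives a 9×6 integer matrix of rank 5; reducing to Smith normal form yields diagonal entries (1,1,1,1,1).

Computing H_k = (kernel of ∂_k) / (image of ∂_{k+1}):

  H_0: rank C_0 − rank ∂_1 = 5 − 4 = 1, and the invariant factors of ∂_1 are all 1, so H_0 ≅ Z.
  H_1: rank ker ∂_1 − rank ∂_2 = (9 − 4) − 5 = 0, and the invariant factors of ∂_2 are all 1, so H_1 ≅ 0.
  H_2: rank ker ∂_2 − rank ∂_3 = (6 − 5) − 0 = 1, and there is no ∂_3, so H_2 ≅ Z.

(K is a triangulation of the 2-sphere S^2.)

H_0 = Z,  H_1 = 0,  H_2 = Z.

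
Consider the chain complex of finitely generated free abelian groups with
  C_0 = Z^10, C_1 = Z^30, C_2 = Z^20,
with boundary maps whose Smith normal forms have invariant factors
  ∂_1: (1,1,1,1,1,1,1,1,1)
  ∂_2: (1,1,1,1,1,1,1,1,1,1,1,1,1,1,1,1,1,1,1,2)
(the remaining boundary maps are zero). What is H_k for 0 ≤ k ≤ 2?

H_0 = Z,  H_1 = Z ⊕ Z/2Z,  H_2 = 0.

H_0: b_0 = 10 − 0 − 9 = 1; torsion from ∂_1 factors > 1: none. So H_0 = Z.
H_1: b_1 = 30 − 9 − 20 = 1; torsion from ∂_2 factors > 1: [2]. So H_1 = Z ⊕ Z/2Z.
H_2: b_2 = 20 − 20 − 0 = 0; torsion from ∂_3 factors > 1: none. So H_2 = 0.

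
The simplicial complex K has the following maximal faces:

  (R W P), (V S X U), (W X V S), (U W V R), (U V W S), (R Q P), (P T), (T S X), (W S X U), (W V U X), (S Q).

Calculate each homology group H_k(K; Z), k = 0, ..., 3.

H_0 = Z,  H_1 = Z^2,  H_2 = 0,  H_3 = Z.

We work with the vertex ordering P < Q < R < S < T < U < V < W < X. The simplices of K, each written with vertices in increasing order, are:

  0-simplices (9): P, Q, R, S, T, U, V, W, X
  1-simplices (21): PQ, PR, PT, PW, QR, QS, RU, RV, RW, ST, SU, SV, SW, SX, TX, UV, UW, UX, VW, VX, WX
  2-simplices (16): PQR, PRW, RUV, RUW, RVW, STX, SUV, SUW, SUX, SVW, SVX, SWX, UVW, UVX, UWX, VWX
  3-simplices (6): RUVW, SUVW, SUVX, SUWX, SVWX, UVWX

giving chain groups C_0 ≅ Z^9, C_1 ≅ Z^21, C_2 ≅ Z^16, C_3 ≅ Z^6.

Boundary ∂_1: C_1 → C_0 is given by ∂[p,q] = [q] − [p].
The resulting 9×21 matrix has rank 8, and its Smith normal form has invariant factors (1,1,1,1,1,1,1,1).

∂_2: C_2 → C_1 sends each 2-simplex [p,q,r] to [q,r] − [p,r] + [p,q]. For instance
  ∂SUW = UW − SW + SU,
  ∂RVW = VW − RW + RV.
The resulting 21×16 matrix has rank 11, and its Smith normal form has invariant factors (1,1,1,1,1,1,1,1,1,1,1).

Boundary ∂_3: C_3 → C_2 sends each 3-simplex σ to the alternating sum Σ_i (−1)^i (σ with its i-th vertex removed). For instance
  ∂SVWX = VWX − SWX + SVX − SVW,
  ∂SUWX = UWX − SWX + SUX − SUW.
As a 16×6 matrix over Z this has rank 5, with invariant factors (1,1,1,1,1).

From H_k ≅ ker(∂_k) / im(∂_{k+1}) we obtain:

  H_0: rank C_0 − rank ∂_1 = 9 − 8 = 1, and the invariant factors of ∂_1 are all 1, so H_0 = Z.
  H_1: rank ker ∂_1 − rank ∂_2 = (21 − 8) − 11 = 2, and the invariant factors of ∂_2 are all 1, so H_1 = Z^2.
  H_2: rank ker ∂_2 − rank ∂_3 = (16 − 11) − 5 = 0, and the invariant factors of ∂_3 are all 1, so H_2 = 0.
  H_3: rank ker ∂_3 − rank ∂_4 = (6 − 5) − 0 = 1, and there is no ∂_4, so H_3 = Z.

As a check, the Euler characteristic is 9 − 21 + 16 − 6 = -2, which agrees with 1 − 2 + 0 − 1 = -2.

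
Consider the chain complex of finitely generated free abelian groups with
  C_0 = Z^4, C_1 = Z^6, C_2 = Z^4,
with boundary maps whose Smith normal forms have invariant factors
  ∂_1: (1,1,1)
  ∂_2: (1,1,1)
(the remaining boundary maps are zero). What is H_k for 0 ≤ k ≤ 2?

H_0 ≅ Z,  H_1 = 0,  H_2 ≅ Z.

H_0: b_0 = 4 − 0 − 3 = 1; torsion from ∂_1 factors > 1: none. So H_0 ≅ Z.
H_1: b_1 = 6 − 3 − 3 = 0; torsion from ∂_2 factors > 1: none. So H_1 ≅ 0.
H_2: b_2 = 4 − 3 − 0 = 1; torsion from ∂_3 factors > 1: none. So H_2 ≅ Z.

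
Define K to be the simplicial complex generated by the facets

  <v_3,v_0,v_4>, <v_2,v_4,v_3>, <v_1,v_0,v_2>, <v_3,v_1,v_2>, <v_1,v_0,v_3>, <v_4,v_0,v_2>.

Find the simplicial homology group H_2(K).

H_2 ≅ Z.

K has 5 vertices, 9 edges, 6 triangles.
rank ∂_2 = 5, rank ∂_3 = 0 ⇒ b_2 = 6 − 5 − 0 = 1. So H_2 ≅ Z.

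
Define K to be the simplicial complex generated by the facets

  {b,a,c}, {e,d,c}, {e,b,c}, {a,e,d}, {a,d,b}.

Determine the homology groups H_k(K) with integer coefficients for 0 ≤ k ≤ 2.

H_0 = Z,  H_1 = Z,  H_2 = 0.

Fix the vertex order a < b < c < d < e and write every simplex with vertices in increasing order. Then dim K = 2 and the simplices of K are:

  0-simplices (5): a, b, c, d, e
  1-simplices (10): ab, ac, ad, ae, bc, bd, be, cd, ce, de
  2-simplices (5): abc, abd, ade, bce, cde

Hence C_0 ≅ Z^5, C_1 ≅ Z^10, C_2 ≅ Z^5.

∂_1: C_1 → C_0 is given by ∂[p,q] = [q] − [p].
The resulting 5×10 matrix has rank 4, and its Smith normal form has invariant factors (1,1,1,1).

Boundary ∂_2: C_2 → C_1 sends each 2-simplex [p,q,r] to [q,r] − [p,r] + [p,q]. For instance
  ∂abc = bc − ac + ab,
  ∂ade = de − ae + ad.
The 10×5 boundary matrix has rank 5 and Smith normal form diag(1,1,1,1,1).

Reading off H_k = ker ∂_k / im ∂_{k+1}:

  H_0: rank C_0 − rank ∂_1 = 5 − 4 = 1, and the invariant factors of ∂_1 are all 1, so H_0 = Z.
  H_1: rank ker ∂_1 − rank ∂_2 = (10 − 4) − 5 = 1, and the invariant factors of ∂_2 are all 1, so H_1 = Z.
  H_2: rank ker ∂_2 − rank ∂_3 = (5 − 5) − 0 = 0, and there is no ∂_3, so H_2 = 0.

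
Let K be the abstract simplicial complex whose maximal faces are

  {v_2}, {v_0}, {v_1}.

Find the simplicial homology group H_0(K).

H_0 ≅ Z^3.

Order the vertices as v_0 < v_1 < v_2. Listing each simplex with vertices in this order, K has dimension 0 with simplices:

  0-simplices (3): [v_0], [v_1], [v_2]

giving chain groups C_0 ≅ Z^3.

Now H_k = ker ∂_k / im ∂_{k+1}, so:

  H_0: rank C_0 − rank ∂_1 = 3 − 0 = 3, and there is no ∂_1, so H_0 = Z^3.

(K is a triangulation of a set of 3 points.)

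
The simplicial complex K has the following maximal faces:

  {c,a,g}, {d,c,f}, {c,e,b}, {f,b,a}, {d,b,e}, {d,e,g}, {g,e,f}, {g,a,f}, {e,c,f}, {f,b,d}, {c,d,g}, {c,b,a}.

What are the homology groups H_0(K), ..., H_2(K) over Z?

H_0 = Z,  H_1 = Z/2,  H_2 = 0.

We work with the vertex ordering a < b < c < d < e < f < g. The simplices of K, each written with vertices in increasing order, are:

  0-simplices (7): a, b, c, d, e, f, g
  1-simplices (18): ab, ac, af, ag, bc, bd, be, bf, cd, ce, cf, cg, de, df, dg, ef, eg, fg
  2-simplices (12): abc, abf, acg, afg, bce, bde, bdf, cdf, cdg, cef, deg, efg

so the chain groups are C_0 ≅ Z^7, C_1 ≅ Z^18, C_2 ≅ Z^12.

Boundary ∂_1: C_1 → C_0 maps an edge to its endpoints' difference, ∂[p,q] = q − p. For instance
  ∂ef = f − e.
The 7×18 boundary matrix has rank 6 and Smith normal form diag(1,1,1,1,1,1).

Boundary ∂_2: C_2 → C_1 maps a triangle to the signed sum of its edges. For instance
  ∂cdf = df − cf + cd,
  ∂abc = bc − ac + ab.
The resulting 18×12 matrix has rank 12, and its Smith normal form has invariant factors (1,1,1,1,1,1,1,1,1,1,1,2).

From H_k ≅ ker(∂_k) / im(∂_{k+1}) we obtain:

  H_0: rank C_0 − rank ∂_1 = 7 − 6 = 1, and the invariant factors of ∂_1 are all 1, so H_0 = Z.
  H_1: rank ker ∂_1 − rank ∂_2 = (18 − 6) − 12 = 0, and ∂_2 has invariant factor 2 > 1, so H_1 = Z/2.
  H_2: rank ker ∂_2 − rank ∂_3 = (12 − 12) − 0 = 0, and there is no ∂_3, so H_2 = 0.

As a check, the Euler characteristic is 7 − 18 + 12 = 1, which agrees with 1 − 0 + 0 = 1.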